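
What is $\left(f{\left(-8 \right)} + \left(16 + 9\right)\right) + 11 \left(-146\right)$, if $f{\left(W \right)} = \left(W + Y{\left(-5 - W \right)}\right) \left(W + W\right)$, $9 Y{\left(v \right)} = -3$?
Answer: $- \frac{4343}{3} \approx -1447.7$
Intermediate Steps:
$Y{\left(v \right)} = - \frac{1}{3}$ ($Y{\left(v \right)} = \frac{1}{9} \left(-3\right) = - \frac{1}{3}$)
$f{\left(W \right)} = 2 W \left(- \frac{1}{3} + W\right)$ ($f{\left(W \right)} = \left(W - \frac{1}{3}\right) \left(W + W\right) = \left(- \frac{1}{3} + W\right) 2 W = 2 W \left(- \frac{1}{3} + W\right)$)
$\left(f{\left(-8 \right)} + \left(16 + 9\right)\right) + 11 \left(-146\right) = \left(\frac{2}{3} \left(-8\right) \left(-1 + 3 \left(-8\right)\right) + \left(16 + 9\right)\right) + 11 \left(-146\right) = \left(\frac{2}{3} \left(-8\right) \left(-1 - 24\right) + 25\right) - 1606 = \left(\frac{2}{3} \left(-8\right) \left(-25\right) + 25\right) - 1606 = \left(\frac{400}{3} + 25\right) - 1606 = \frac{475}{3} - 1606 = - \frac{4343}{3}$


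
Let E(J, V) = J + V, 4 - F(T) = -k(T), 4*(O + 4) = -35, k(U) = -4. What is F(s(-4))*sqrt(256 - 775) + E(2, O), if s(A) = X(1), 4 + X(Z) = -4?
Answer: -43/4 ≈ -10.750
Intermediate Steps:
X(Z) = -8 (X(Z) = -4 - 4 = -8)
s(A) = -8
O = -51/4 (O = -4 + (1/4)*(-35) = -4 - 35/4 = -51/4 ≈ -12.750)
F(T) = 0 (F(T) = 4 - (-1)*(-4) = 4 - 1*4 = 4 - 4 = 0)
F(s(-4))*sqrt(256 - 775) + E(2, O) = 0*sqrt(256 - 775) + (2 - 51/4) = 0*sqrt(-519) - 43/4 = 0*(I*sqrt(519)) - 43/4 = 0 - 43/4 = -43/4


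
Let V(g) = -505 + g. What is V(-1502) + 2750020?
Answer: 2748013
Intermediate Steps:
V(-1502) + 2750020 = (-505 - 1502) + 2750020 = -2007 + 2750020 = 2748013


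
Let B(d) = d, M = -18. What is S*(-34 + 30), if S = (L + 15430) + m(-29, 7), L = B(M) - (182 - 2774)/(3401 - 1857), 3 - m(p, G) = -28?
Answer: -11923292/193 ≈ -61779.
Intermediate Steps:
m(p, G) = 31 (m(p, G) = 3 - 1*(-28) = 3 + 28 = 31)
L = -3150/193 (L = -18 - (182 - 2774)/(3401 - 1857) = -18 - (-2592)/1544 = -18 - 1*(-324/193) = -18 + 324/193 = -3150/193 ≈ -16.321)
S = 2980823/193 (S = (-3150/193 + 15430) + 31 = 2974840/193 + 31 = 2980823/193 ≈ 15445.)
S*(-34 + 30) = 2980823*(-34 + 30)/193 = (2980823/193)*(-4) = -11923292/193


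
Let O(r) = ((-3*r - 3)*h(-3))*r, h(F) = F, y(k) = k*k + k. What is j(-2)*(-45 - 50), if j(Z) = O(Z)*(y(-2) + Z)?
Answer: 0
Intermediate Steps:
y(k) = k + k² (y(k) = k² + k = k + k²)
O(r) = r*(9 + 9*r) (O(r) = ((-3*r - 3)*(-3))*r = ((-3 - 3*r)*(-3))*r = (9 + 9*r)*r = r*(9 + 9*r))
j(Z) = 9*Z*(1 + Z)*(2 + Z) (j(Z) = (9*Z*(1 + Z))*(-2*(1 - 2) + Z) = (9*Z*(1 + Z))*(-2*(-1) + Z) = (9*Z*(1 + Z))*(2 + Z) = 9*Z*(1 + Z)*(2 + Z))
j(-2)*(-45 - 50) = (9*(-2)*(1 - 2)*(2 - 2))*(-45 - 50) = (9*(-2)*(-1)*0)*(-95) = 0*(-95) = 0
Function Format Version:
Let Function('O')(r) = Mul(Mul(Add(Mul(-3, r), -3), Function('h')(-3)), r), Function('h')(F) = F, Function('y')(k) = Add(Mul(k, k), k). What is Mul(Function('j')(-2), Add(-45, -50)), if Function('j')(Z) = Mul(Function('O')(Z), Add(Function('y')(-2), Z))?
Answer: 0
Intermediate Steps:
Function('y')(k) = Add(k, Pow(k, 2)) (Function('y')(k) = Add(Pow(k, 2), k) = Add(k, Pow(k, 2)))
Function('O')(r) = Mul(r, Add(9, Mul(9, r))) (Function('O')(r) = Mul(Mul(Add(Mul(-3, r), -3), -3), r) = Mul(Mul(Add(-3, Mul(-3, r)), -3), r) = Mul(Add(9, Mul(9, r)), r) = Mul(r, Add(9, Mul(9, r))))
Function('j')(Z) = Mul(9, Z, Add(1, Z), Add(2, Z)) (Function('j')(Z) = Mul(Mul(9, Z, Add(1, Z)), Add(Mul(-2, Add(1, -2)), Z)) = Mul(Mul(9, Z, Add(1, Z)), Add(Mul(-2, -1), Z)) = Mul(Mul(9, Z, Add(1, Z)), Add(2, Z)) = Mul(9, Z, Add(1, Z), Add(2, Z)))
Mul(Function('j')(-2), Add(-45, -50)) = Mul(Mul(9, -2, Add(1, -2), Add(2, -2)), Add(-45, -50)) = Mul(Mul(9, -2, -1, 0), -95) = Mul(0, -95) = 0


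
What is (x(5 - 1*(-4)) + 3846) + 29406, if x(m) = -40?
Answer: 33212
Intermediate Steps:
(x(5 - 1*(-4)) + 3846) + 29406 = (-40 + 3846) + 29406 = 3806 + 29406 = 33212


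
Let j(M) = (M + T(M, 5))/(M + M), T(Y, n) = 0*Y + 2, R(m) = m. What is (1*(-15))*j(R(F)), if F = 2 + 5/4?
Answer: -315/26 ≈ -12.115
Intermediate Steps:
F = 13/4 (F = 2 + 5*(1/4) = 2 + 5/4 = 13/4 ≈ 3.2500)
T(Y, n) = 2 (T(Y, n) = 0 + 2 = 2)
j(M) = (2 + M)/(2*M) (j(M) = (M + 2)/(M + M) = (2 + M)/((2*M)) = (2 + M)*(1/(2*M)) = (2 + M)/(2*M))
(1*(-15))*j(R(F)) = (1*(-15))*((2 + 13/4)/(2*(13/4))) = -15*4*21/(2*13*4) = -15*21/26 = -315/26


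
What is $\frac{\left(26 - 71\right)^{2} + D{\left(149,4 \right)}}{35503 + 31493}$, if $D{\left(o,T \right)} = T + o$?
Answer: $\frac{121}{3722} \approx 0.032509$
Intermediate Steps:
$\frac{\left(26 - 71\right)^{2} + D{\left(149,4 \right)}}{35503 + 31493} = \frac{\left(26 - 71\right)^{2} + \left(4 + 149\right)}{35503 + 31493} = \frac{\left(-45\right)^{2} + 153}{66996} = \left(2025 + 153\right) \frac{1}{66996} = 2178 \cdot \frac{1}{66996} = \frac{121}{3722}$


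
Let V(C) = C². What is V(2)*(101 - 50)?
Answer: 204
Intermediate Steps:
V(2)*(101 - 50) = 2²*(101 - 50) = 4*51 = 204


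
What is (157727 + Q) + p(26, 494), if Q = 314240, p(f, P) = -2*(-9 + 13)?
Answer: 471959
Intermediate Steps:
p(f, P) = -8 (p(f, P) = -2*4 = -8)
(157727 + Q) + p(26, 494) = (157727 + 314240) - 8 = 471967 - 8 = 471959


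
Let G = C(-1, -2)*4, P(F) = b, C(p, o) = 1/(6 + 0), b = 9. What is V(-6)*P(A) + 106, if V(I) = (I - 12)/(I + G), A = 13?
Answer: 1091/8 ≈ 136.38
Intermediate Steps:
C(p, o) = 1/6
P(F) = 9
G = 2/3 (G = (1/6)*4 = 2/3 ≈ 0.66667)
V(I) = (-12 + I)/(2/3 + I) (V(I) = (I - 12)/(I + 2/3) = (-12 + I)/(2/3 + I))
V(-6)*P(A) + 106 = (3*(-12 - 6)/(2 + 3*(-6)))*9 + 106 = (3*(-18)/(2 - 18))*9 + 106 = (3*(-18)/(-16))*9 + 106 = (3*(-1/16)*(-18))*9 + 106 = (27/8)*9 + 106 = 243/8 + 106 = 1091/8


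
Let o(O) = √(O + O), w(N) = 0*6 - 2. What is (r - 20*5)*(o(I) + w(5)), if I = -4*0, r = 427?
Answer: -654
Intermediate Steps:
w(N) = -2 (w(N) = 0 - 2 = -2)
I = 0
o(O) = √2*√O (o(O) = √(2*O) = √2*√O)
(r - 20*5)*(o(I) + w(5)) = (427 - 20*5)*(√2*√0 - 2) = (427 - 100)*(√2*0 - 2) = 327*(0 - 2) = 327*(-2) = -654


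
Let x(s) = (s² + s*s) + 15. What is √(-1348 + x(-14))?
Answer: I*√941 ≈ 30.676*I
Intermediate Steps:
x(s) = 15 + 2*s² (x(s) = (s² + s²) + 15 = 2*s² + 15 = 15 + 2*s²)
√(-1348 + x(-14)) = √(-1348 + (15 + 2*(-14)²)) = √(-1348 + (15 + 2*196)) = √(-1348 + (15 + 392)) = √(-1348 + 407) = √(-941) = I*√941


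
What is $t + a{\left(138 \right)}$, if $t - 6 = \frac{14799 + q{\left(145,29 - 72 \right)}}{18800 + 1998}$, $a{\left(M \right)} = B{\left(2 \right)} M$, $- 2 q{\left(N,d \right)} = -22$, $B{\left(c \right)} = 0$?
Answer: $\frac{69799}{10399} \approx 6.7121$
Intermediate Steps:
$q{\left(N,d \right)} = 11$ ($q{\left(N,d \right)} = \left(- \frac{1}{2}\right) \left(-22\right) = 11$)
$a{\left(M \right)} = 0$ ($a{\left(M \right)} = 0 M = 0$)
$t = \frac{69799}{10399}$ ($t = 6 + \frac{14799 + 11}{18800 + 1998} = 6 + \frac{14810}{20798} = 6 + 14810 \cdot \frac{1}{20798} = 6 + \frac{7405}{10399} = \frac{69799}{10399} \approx 6.7121$)
$t + a{\left(138 \right)} = \frac{69799}{10399} + 0 = \frac{69799}{10399}$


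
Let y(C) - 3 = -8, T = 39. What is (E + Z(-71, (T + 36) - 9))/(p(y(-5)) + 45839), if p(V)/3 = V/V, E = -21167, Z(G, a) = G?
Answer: -10619/22921 ≈ -0.46329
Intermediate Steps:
y(C) = -5 (y(C) = 3 - 8 = -5)
p(V) = 3 (p(V) = 3*(V/V) = 3*1 = 3)
(E + Z(-71, (T + 36) - 9))/(p(y(-5)) + 45839) = (-21167 - 71)/(3 + 45839) = -21238/45842 = -21238*1/45842 = -10619/22921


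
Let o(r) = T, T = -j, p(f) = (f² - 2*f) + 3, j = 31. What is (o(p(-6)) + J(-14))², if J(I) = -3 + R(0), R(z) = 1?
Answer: 1089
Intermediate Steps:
p(f) = 3 + f² - 2*f
T = -31 (T = -1*31 = -31)
J(I) = -2 (J(I) = -3 + 1 = -2)
o(r) = -31
(o(p(-6)) + J(-14))² = (-31 - 2)² = (-33)² = 1089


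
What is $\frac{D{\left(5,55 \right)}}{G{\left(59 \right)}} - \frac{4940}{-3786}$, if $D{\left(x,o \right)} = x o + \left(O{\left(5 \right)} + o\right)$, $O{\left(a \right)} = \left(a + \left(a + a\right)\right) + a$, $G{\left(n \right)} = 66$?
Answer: $\frac{45865}{6941} \approx 6.6078$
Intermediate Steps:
$O{\left(a \right)} = 4 a$ ($O{\left(a \right)} = \left(a + 2 a\right) + a = 3 a + a = 4 a$)
$D{\left(x,o \right)} = 20 + o + o x$ ($D{\left(x,o \right)} = x o + \left(4 \cdot 5 + o\right) = o x + \left(20 + o\right) = 20 + o + o x$)
$\frac{D{\left(5,55 \right)}}{G{\left(59 \right)}} - \frac{4940}{-3786} = \frac{20 + 55 + 55 \cdot 5}{66} - \frac{4940}{-3786} = \left(20 + 55 + 275\right) \frac{1}{66} - - \frac{2470}{1893} = 350 \cdot \frac{1}{66} + \frac{2470}{1893} = \frac{175}{33} + \frac{2470}{1893} = \frac{45865}{6941}$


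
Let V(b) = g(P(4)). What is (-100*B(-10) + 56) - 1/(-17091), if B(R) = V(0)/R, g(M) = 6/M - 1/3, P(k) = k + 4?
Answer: 2056619/34182 ≈ 60.167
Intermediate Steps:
P(k) = 4 + k
g(M) = -⅓ + 6/M (g(M) = 6/M - 1*⅓ = 6/M - ⅓ = -⅓ + 6/M)
V(b) = 5/12 (V(b) = (18 - (4 + 4))/(3*(4 + 4)) = (⅓)*(18 - 1*8)/8 = (⅓)*(⅛)*(18 - 8) = (⅓)*(⅛)*10 = 5/12)
B(R) = 5/(12*R)
(-100*B(-10) + 56) - 1/(-17091) = (-125/(3*(-10)) + 56) - 1/(-17091) = (-125*(-1)/(3*10) + 56) - 1*(-1/17091) = (-100*(-1/24) + 56) + 1/17091 = (25/6 + 56) + 1/17091 = 361/6 + 1/17091 = 2056619/34182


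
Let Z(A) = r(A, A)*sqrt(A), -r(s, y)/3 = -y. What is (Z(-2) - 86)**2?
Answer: 7324 + 1032*I*sqrt(2) ≈ 7324.0 + 1459.5*I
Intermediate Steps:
r(s, y) = 3*y (r(s, y) = -(-3)*y = 3*y)
Z(A) = 3*A**(3/2) (Z(A) = (3*A)*sqrt(A) = 3*A**(3/2))
(Z(-2) - 86)**2 = (3*(-2)**(3/2) - 86)**2 = (3*(-2*I*sqrt(2)) - 86)**2 = (-6*I*sqrt(2) - 86)**2 = (-86 - 6*I*sqrt(2))**2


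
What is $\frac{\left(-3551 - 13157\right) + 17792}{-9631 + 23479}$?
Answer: $\frac{271}{3462} \approx 0.078278$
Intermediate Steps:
$\frac{\left(-3551 - 13157\right) + 17792}{-9631 + 23479} = \frac{-16708 + 17792}{13848} = 1084 \cdot \frac{1}{13848} = \frac{271}{3462}$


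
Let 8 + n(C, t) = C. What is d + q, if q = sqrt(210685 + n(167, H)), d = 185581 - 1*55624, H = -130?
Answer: 129957 + 2*sqrt(52711) ≈ 1.3042e+5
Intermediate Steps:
n(C, t) = -8 + C
d = 129957 (d = 185581 - 55624 = 129957)
q = 2*sqrt(52711) (q = sqrt(210685 + (-8 + 167)) = sqrt(210685 + 159) = sqrt(210844) = 2*sqrt(52711) ≈ 459.18)
d + q = 129957 + 2*sqrt(52711)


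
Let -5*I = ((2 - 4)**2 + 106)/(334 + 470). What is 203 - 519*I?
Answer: 29105/134 ≈ 217.20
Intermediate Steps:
I = -11/402 (I = -((2 - 4)**2 + 106)/(5*(334 + 470)) = -((-2)**2 + 106)/(5*804) = -(4 + 106)/(5*804) = -22/804 = -1/5*55/402 = -11/402 ≈ -0.027363)
203 - 519*I = 203 - 519*(-11/402) = 203 + 1903/134 = 29105/134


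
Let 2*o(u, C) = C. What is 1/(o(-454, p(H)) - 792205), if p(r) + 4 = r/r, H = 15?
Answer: -2/1584413 ≈ -1.2623e-6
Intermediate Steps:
p(r) = -3 (p(r) = -4 + r/r = -4 + 1 = -3)
o(u, C) = C/2
1/(o(-454, p(H)) - 792205) = 1/((½)*(-3) - 792205) = 1/(-3/2 - 792205) = 1/(-1584413/2) = -2/1584413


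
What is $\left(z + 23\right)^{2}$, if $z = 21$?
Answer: $1936$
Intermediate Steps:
$\left(z + 23\right)^{2} = \left(21 + 23\right)^{2} = 44^{2} = 1936$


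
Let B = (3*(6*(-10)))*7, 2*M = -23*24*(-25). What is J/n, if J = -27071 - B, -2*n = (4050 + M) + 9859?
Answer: 51622/20809 ≈ 2.4808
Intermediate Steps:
M = 6900 (M = (-23*24*(-25))/2 = (-552*(-25))/2 = (½)*13800 = 6900)
B = -1260 (B = (3*(-60))*7 = -180*7 = -1260)
n = -20809/2 (n = -((4050 + 6900) + 9859)/2 = -(10950 + 9859)/2 = -½*20809 = -20809/2 ≈ -10405.)
J = -25811 (J = -27071 - 1*(-1260) = -27071 + 1260 = -25811)
J/n = -25811/(-20809/2) = -25811*(-2/20809) = 51622/20809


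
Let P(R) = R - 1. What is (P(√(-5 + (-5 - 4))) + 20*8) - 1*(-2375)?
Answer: 2534 + I*√14 ≈ 2534.0 + 3.7417*I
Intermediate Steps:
P(R) = -1 + R
(P(√(-5 + (-5 - 4))) + 20*8) - 1*(-2375) = ((-1 + √(-5 + (-5 - 4))) + 20*8) - 1*(-2375) = ((-1 + √(-5 - 9)) + 160) + 2375 = ((-1 + √(-14)) + 160) + 2375 = ((-1 + I*√14) + 160) + 2375 = (159 + I*√14) + 2375 = 2534 + I*√14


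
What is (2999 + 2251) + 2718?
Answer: 7968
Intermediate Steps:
(2999 + 2251) + 2718 = 5250 + 2718 = 7968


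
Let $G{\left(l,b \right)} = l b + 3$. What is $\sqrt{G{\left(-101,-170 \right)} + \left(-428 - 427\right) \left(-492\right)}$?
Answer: $\sqrt{437833} \approx 661.69$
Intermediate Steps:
$G{\left(l,b \right)} = 3 + b l$ ($G{\left(l,b \right)} = b l + 3 = 3 + b l$)
$\sqrt{G{\left(-101,-170 \right)} + \left(-428 - 427\right) \left(-492\right)} = \sqrt{\left(3 - -17170\right) + \left(-428 - 427\right) \left(-492\right)} = \sqrt{\left(3 + 17170\right) - -420660} = \sqrt{17173 + 420660} = \sqrt{437833}$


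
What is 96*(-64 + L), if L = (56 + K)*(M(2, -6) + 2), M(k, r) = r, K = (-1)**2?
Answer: -28032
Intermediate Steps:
K = 1
L = -228 (L = (56 + 1)*(-6 + 2) = 57*(-4) = -228)
96*(-64 + L) = 96*(-64 - 228) = 96*(-292) = -28032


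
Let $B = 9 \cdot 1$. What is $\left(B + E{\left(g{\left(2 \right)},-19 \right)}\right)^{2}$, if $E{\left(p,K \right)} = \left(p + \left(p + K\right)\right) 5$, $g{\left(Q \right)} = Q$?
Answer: $4356$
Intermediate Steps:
$E{\left(p,K \right)} = 5 K + 10 p$ ($E{\left(p,K \right)} = \left(p + \left(K + p\right)\right) 5 = \left(K + 2 p\right) 5 = 5 K + 10 p$)
$B = 9$
$\left(B + E{\left(g{\left(2 \right)},-19 \right)}\right)^{2} = \left(9 + \left(5 \left(-19\right) + 10 \cdot 2\right)\right)^{2} = \left(9 + \left(-95 + 20\right)\right)^{2} = \left(9 - 75\right)^{2} = \left(-66\right)^{2} = 4356$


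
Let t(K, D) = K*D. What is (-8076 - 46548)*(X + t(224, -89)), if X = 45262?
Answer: -1383407424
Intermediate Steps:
t(K, D) = D*K
(-8076 - 46548)*(X + t(224, -89)) = (-8076 - 46548)*(45262 - 89*224) = -54624*(45262 - 19936) = -54624*25326 = -1383407424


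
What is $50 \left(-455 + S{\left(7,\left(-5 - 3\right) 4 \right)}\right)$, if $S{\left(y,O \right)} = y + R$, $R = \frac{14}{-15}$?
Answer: $- \frac{67340}{3} \approx -22447.0$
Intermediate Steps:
$R = - \frac{14}{15}$ ($R = 14 \left(- \frac{1}{15}\right) = - \frac{14}{15} \approx -0.93333$)
$S{\left(y,O \right)} = - \frac{14}{15} + y$ ($S{\left(y,O \right)} = y - \frac{14}{15} = - \frac{14}{15} + y$)
$50 \left(-455 + S{\left(7,\left(-5 - 3\right) 4 \right)}\right) = 50 \left(-455 + \left(- \frac{14}{15} + 7\right)\right) = 50 \left(-455 + \frac{91}{15}\right) = 50 \left(- \frac{6734}{15}\right) = - \frac{67340}{3}$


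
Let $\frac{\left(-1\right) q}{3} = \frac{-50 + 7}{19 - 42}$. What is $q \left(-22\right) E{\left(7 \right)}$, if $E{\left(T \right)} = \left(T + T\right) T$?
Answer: $\frac{278124}{23} \approx 12092.0$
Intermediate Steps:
$E{\left(T \right)} = 2 T^{2}$ ($E{\left(T \right)} = 2 T T = 2 T^{2}$)
$q = - \frac{129}{23}$ ($q = - 3 \frac{-50 + 7}{19 - 42} = - 3 \left(- \frac{43}{-23}\right) = - 3 \left(\left(-43\right) \left(- \frac{1}{23}\right)\right) = \left(-3\right) \frac{43}{23} = - \frac{129}{23} \approx -5.6087$)
$q \left(-22\right) E{\left(7 \right)} = \left(- \frac{129}{23}\right) \left(-22\right) 2 \cdot 7^{2} = \frac{2838 \cdot 2 \cdot 49}{23} = \frac{2838}{23} \cdot 98 = \frac{278124}{23}$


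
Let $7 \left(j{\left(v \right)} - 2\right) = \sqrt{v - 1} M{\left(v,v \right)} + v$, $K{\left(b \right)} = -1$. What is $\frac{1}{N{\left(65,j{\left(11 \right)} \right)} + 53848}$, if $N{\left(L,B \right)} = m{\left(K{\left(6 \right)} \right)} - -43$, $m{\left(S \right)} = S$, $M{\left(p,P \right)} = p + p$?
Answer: $\frac{1}{53890} \approx 1.8556 \cdot 10^{-5}$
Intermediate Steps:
$M{\left(p,P \right)} = 2 p$
$j{\left(v \right)} = 2 + \frac{v}{7} + \frac{2 v \sqrt{-1 + v}}{7}$ ($j{\left(v \right)} = 2 + \frac{\sqrt{v - 1} \cdot 2 v + v}{7} = 2 + \frac{\sqrt{-1 + v} 2 v + v}{7} = 2 + \frac{2 v \sqrt{-1 + v} + v}{7} = 2 + \frac{v + 2 v \sqrt{-1 + v}}{7} = 2 + \left(\frac{v}{7} + \frac{2 v \sqrt{-1 + v}}{7}\right) = 2 + \frac{v}{7} + \frac{2 v \sqrt{-1 + v}}{7}$)
$N{\left(L,B \right)} = 42$ ($N{\left(L,B \right)} = -1 - -43 = -1 + 43 = 42$)
$\frac{1}{N{\left(65,j{\left(11 \right)} \right)} + 53848} = \frac{1}{42 + 53848} = \frac{1}{53890}$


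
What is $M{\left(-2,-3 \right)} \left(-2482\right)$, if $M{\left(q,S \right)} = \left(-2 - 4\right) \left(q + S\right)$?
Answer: $-74460$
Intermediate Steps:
$M{\left(q,S \right)} = - 6 S - 6 q$ ($M{\left(q,S \right)} = - 6 \left(S + q\right) = - 6 S - 6 q$)
$M{\left(-2,-3 \right)} \left(-2482\right) = \left(\left(-6\right) \left(-3\right) - -12\right) \left(-2482\right) = \left(18 + 12\right) \left(-2482\right) = 30 \left(-2482\right) = -74460$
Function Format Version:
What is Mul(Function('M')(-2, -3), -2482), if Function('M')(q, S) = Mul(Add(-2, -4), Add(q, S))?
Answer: -74460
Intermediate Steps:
Function('M')(q, S) = Add(Mul(-6, S), Mul(-6, q)) (Function('M')(q, S) = Mul(-6, Add(S, q)) = Add(Mul(-6, S), Mul(-6, q)))
Mul(Function('M')(-2, -3), -2482) = Mul(Add(Mul(-6, -3), Mul(-6, -2)), -2482) = Mul(Add(18, 12), -2482) = Mul(30, -2482) = -74460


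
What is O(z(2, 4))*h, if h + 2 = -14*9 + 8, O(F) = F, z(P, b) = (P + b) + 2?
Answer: -960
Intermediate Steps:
z(P, b) = 2 + P + b
h = -120 (h = -2 + (-14*9 + 8) = -2 + (-126 + 8) = -2 - 118 = -120)
O(z(2, 4))*h = (2 + 2 + 4)*(-120) = 8*(-120) = -960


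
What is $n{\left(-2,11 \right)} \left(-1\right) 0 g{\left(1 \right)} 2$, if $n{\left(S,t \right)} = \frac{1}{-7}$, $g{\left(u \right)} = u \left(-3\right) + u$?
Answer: $0$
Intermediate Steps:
$g{\left(u \right)} = - 2 u$ ($g{\left(u \right)} = - 3 u + u = - 2 u$)
$n{\left(S,t \right)} = - \frac{1}{7}$
$n{\left(-2,11 \right)} \left(-1\right) 0 g{\left(1 \right)} 2 = \left(- \frac{1}{7}\right) \left(-1\right) 0 \left(\left(-2\right) 1\right) 2 = \frac{0 \left(-2\right) 2}{7} = \frac{0 \cdot 2}{7} = \frac{1}{7} \cdot 0 = 0$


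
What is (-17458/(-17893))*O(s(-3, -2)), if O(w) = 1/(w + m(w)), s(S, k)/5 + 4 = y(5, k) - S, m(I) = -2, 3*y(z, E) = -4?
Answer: -1806/25297 ≈ -0.071392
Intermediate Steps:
y(z, E) = -4/3 (y(z, E) = (⅓)*(-4) = -4/3)
s(S, k) = -80/3 - 5*S (s(S, k) = -20 + 5*(-4/3 - S) = -20 + (-20/3 - 5*S) = -80/3 - 5*S)
O(w) = 1/(-2 + w) (O(w) = 1/(w - 2) = 1/(-2 + w))
(-17458/(-17893))*O(s(-3, -2)) = (-17458/(-17893))/(-2 + (-80/3 - 5*(-3))) = (-17458*(-1/17893))/(-2 + (-80/3 + 15)) = 602/(617*(-2 - 35/3)) = 602/(617*(-41/3)) = (602/617)*(-3/41) = -1806/25297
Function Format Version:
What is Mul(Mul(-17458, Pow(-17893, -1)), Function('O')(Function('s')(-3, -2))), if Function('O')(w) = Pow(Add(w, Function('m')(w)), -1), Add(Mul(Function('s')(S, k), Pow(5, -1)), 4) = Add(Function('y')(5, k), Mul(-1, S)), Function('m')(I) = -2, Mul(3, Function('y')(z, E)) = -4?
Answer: Rational(-1806, 25297) ≈ -0.071392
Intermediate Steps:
Function('y')(z, E) = Rational(-4, 3) (Function('y')(z, E) = Mul(Rational(1, 3), -4) = Rational(-4, 3))
Function('s')(S, k) = Add(Rational(-80, 3), Mul(-5, S)) (Function('s')(S, k) = Add(-20, Mul(5, Add(Rational(-4, 3), Mul(-1, S)))) = Add(-20, Add(Rational(-20, 3), Mul(-5, S))) = Add(Rational(-80, 3), Mul(-5, S)))
Function('O')(w) = Pow(Add(-2, w), -1) (Function('O')(w) = Pow(Add(w, -2), -1) = Pow(Add(-2, w), -1))
Mul(Mul(-17458, Pow(-17893, -1)), Function('O')(Function('s')(-3, -2))) = Mul(Mul(-17458, Pow(-17893, -1)), Pow(Add(-2, Add(Rational(-80, 3), Mul(-5, -3))), -1)) = Mul(Mul(-17458, Rational(-1, 17893)), Pow(Add(-2, Add(Rational(-80, 3), 15)), -1)) = Mul(Rational(602, 617), Pow(Add(-2, Rational(-35, 3)), -1)) = Mul(Rational(602, 617), Pow(Rational(-41, 3), -1)) = Mul(Rational(602, 617), Rational(-3, 41)) = Rational(-1806, 25297)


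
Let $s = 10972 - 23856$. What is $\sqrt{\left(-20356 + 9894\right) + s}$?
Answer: $3 i \sqrt{2594} \approx 152.79 i$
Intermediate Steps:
$s = -12884$
$\sqrt{\left(-20356 + 9894\right) + s} = \sqrt{\left(-20356 + 9894\right) - 12884} = \sqrt{-10462 - 12884} = \sqrt{-23346} = 3 i \sqrt{2594}$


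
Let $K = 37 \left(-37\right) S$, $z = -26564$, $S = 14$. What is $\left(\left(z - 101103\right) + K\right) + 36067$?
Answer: $-110766$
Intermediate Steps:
$K = -19166$ ($K = 37 \left(-37\right) 14 = \left(-1369\right) 14 = -19166$)
$\left(\left(z - 101103\right) + K\right) + 36067 = \left(\left(-26564 - 101103\right) - 19166\right) + 36067 = \left(-127667 - 19166\right) + 36067 = -146833 + 36067 = -110766$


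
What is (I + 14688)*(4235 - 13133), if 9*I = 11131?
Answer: -425096018/3 ≈ -1.4170e+8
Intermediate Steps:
I = 11131/9 (I = (⅑)*11131 = 11131/9 ≈ 1236.8)
(I + 14688)*(4235 - 13133) = (11131/9 + 14688)*(4235 - 13133) = (143323/9)*(-8898) = -425096018/3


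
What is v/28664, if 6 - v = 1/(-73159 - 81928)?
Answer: 930523/4445413768 ≈ 0.00020932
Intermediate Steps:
v = 930523/155087 (v = 6 - 1/(-73159 - 81928) = 6 - 1/(-155087) = 6 - 1*(-1/155087) = 6 + 1/155087 = 930523/155087 ≈ 6.0000)
v/28664 = (930523/155087)/28664 = (930523/155087)*(1/28664) = 930523/4445413768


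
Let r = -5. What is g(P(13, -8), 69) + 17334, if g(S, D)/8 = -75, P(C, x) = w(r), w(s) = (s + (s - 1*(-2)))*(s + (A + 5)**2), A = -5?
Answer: 16734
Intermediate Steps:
w(s) = s*(2 + 2*s) (w(s) = (s + (s - 1*(-2)))*(s + (-5 + 5)**2) = (s + (s + 2))*(s + 0**2) = (s + (2 + s))*(s + 0) = (2 + 2*s)*s = s*(2 + 2*s))
P(C, x) = 40 (P(C, x) = 2*(-5)*(1 - 5) = 2*(-5)*(-4) = 40)
g(S, D) = -600 (g(S, D) = 8*(-75) = -600)
g(P(13, -8), 69) + 17334 = -600 + 17334 = 16734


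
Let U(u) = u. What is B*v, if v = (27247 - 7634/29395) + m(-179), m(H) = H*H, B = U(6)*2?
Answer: 20913157512/29395 ≈ 7.1145e+5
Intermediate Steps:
B = 12 (B = 6*2 = 12)
m(H) = H²
v = 1742763126/29395 (v = (27247 - 7634/29395) + (-179)² = (27247 - 7634*1/29395) + 32041 = (27247 - 7634/29395) + 32041 = 800917931/29395 + 32041 = 1742763126/29395 ≈ 59288.)
B*v = 12*(1742763126/29395) = 20913157512/29395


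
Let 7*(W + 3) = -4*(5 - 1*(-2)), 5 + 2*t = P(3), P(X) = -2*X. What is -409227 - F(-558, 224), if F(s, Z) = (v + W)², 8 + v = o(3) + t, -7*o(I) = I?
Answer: -80294341/196 ≈ -4.0967e+5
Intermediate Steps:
o(I) = -I/7
t = -11/2 (t = -5/2 + (-2*3)/2 = -5/2 + (½)*(-6) = -5/2 - 3 = -11/2 ≈ -5.5000)
W = -7 (W = -3 + (-4*(5 - 1*(-2)))/7 = -3 + (-4*(5 + 2))/7 = -3 + (-4*7)/7 = -3 + (⅐)*(-28) = -3 - 4 = -7)
v = -195/14 (v = -8 + (-⅐*3 - 11/2) = -8 + (-3/7 - 11/2) = -8 - 83/14 = -195/14 ≈ -13.929)
F(s, Z) = 85849/196 (F(s, Z) = (-195/14 - 7)² = (-293/14)² = 85849/196)
-409227 - F(-558, 224) = -409227 - 1*85849/196 = -409227 - 85849/196 = -80294341/196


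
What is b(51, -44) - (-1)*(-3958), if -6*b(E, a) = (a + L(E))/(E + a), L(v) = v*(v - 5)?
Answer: -84269/21 ≈ -4012.8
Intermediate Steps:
L(v) = v*(-5 + v)
b(E, a) = -(a + E*(-5 + E))/(6*(E + a))
b(51, -44) - (-1)*(-3958) = (-1*(-44) - 1*51*(-5 + 51))/(6*(51 - 44)) - (-1)*(-3958) = (1/6)*(44 - 1*51*46)/7 - 1*3958 = (1/6)*(1/7)*(44 - 2346) - 3958 = (1/6)*(1/7)*(-2302) - 3958 = -1151/21 - 3958 = -84269/21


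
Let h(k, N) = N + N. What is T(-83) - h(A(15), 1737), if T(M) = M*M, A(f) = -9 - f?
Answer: 3415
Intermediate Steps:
h(k, N) = 2*N
T(M) = M²
T(-83) - h(A(15), 1737) = (-83)² - 2*1737 = 6889 - 1*3474 = 6889 - 3474 = 3415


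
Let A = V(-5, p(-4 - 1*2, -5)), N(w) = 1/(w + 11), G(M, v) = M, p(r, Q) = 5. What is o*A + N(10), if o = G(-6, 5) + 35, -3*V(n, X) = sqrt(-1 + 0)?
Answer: 1/21 - 29*I/3 ≈ 0.047619 - 9.6667*I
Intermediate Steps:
N(w) = 1/(11 + w)
V(n, X) = -I/3 (V(n, X) = -sqrt(-1 + 0)/3 = -I/3)
A = -I/3 ≈ -0.33333*I
o = 29 (o = -6 + 35 = 29)
o*A + N(10) = 29*(-I/3) + 1/(11 + 10) = -29*I/3 + 1/21 = 1/21 - 29*I/3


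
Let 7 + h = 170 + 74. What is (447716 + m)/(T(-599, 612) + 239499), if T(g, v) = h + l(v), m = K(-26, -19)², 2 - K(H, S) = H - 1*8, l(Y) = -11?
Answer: 449012/239725 ≈ 1.8730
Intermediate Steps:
h = 237 (h = -7 + (170 + 74) = -7 + 244 = 237)
K(H, S) = 10 - H (K(H, S) = 2 - (H - 1*8) = 2 - (H - 8) = 2 - (-8 + H) = 2 + (8 - H) = 10 - H)
m = 1296 (m = (10 - 1*(-26))² = (10 + 26)² = 36² = 1296)
T(g, v) = 226 (T(g, v) = 237 - 11 = 226)
(447716 + m)/(T(-599, 612) + 239499) = (447716 + 1296)/(226 + 239499) = 449012/239725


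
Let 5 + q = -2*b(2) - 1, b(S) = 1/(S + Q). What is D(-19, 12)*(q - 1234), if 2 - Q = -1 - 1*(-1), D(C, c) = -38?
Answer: 47139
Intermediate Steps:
Q = 2 (Q = 2 - (-1 - 1*(-1)) = 2 - (-1 + 1) = 2 - 1*0 = 2 + 0 = 2)
b(S) = 1/(2 + S) (b(S) = 1/(S + 2) = 1/(2 + S))
q = -13/2 (q = -5 + (-2/(2 + 2) - 1) = -5 + (-2/4 - 1) = -5 + (-2*¼ - 1) = -5 + (-½ - 1) = -5 - 3/2 = -13/2 ≈ -6.5000)
D(-19, 12)*(q - 1234) = -38*(-13/2 - 1234) = -38*(-2481/2) = 47139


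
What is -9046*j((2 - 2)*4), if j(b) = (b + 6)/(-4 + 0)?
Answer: 13569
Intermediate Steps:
j(b) = -3/2 - b/4 (j(b) = (6 + b)/(-4) = (6 + b)*(-¼) = -3/2 - b/4)
-9046*j((2 - 2)*4) = -9046*(-3/2 - (2 - 2)*4/4) = -9046*(-3/2 - 0*4) = -9046*(-3/2 - ¼*0) = -9046*(-3/2 + 0) = -9046*(-3/2) = 13569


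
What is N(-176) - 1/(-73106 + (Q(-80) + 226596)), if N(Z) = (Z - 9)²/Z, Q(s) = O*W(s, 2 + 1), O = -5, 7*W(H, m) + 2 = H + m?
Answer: -36785886857/189169200 ≈ -194.46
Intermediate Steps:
W(H, m) = -2/7 + H/7 + m/7 (W(H, m) = -2/7 + (H + m)/7 = -2/7 + (H/7 + m/7) = -2/7 + H/7 + m/7)
Q(s) = -5/7 - 5*s/7 (Q(s) = -5*(-2/7 + s/7 + (2 + 1)/7) = -5*(-2/7 + s/7 + (⅐)*3) = -5*(-2/7 + s/7 + 3/7) = -5*(⅐ + s/7) = -5/7 - 5*s/7)
N(Z) = (-9 + Z)²/Z
N(-176) - 1/(-73106 + (Q(-80) + 226596)) = (-9 - 176)²/(-176) - 1/(-73106 + ((-5/7 - 5/7*(-80)) + 226596)) = -1/176*(-185)² - 1/(-73106 + ((-5/7 + 400/7) + 226596)) = -1/176*34225 - 1/(-73106 + (395/7 + 226596)) = -34225/176 - 1/(-73106 + 1586567/7) = -34225/176 - 1/1074825/7 = -34225/176 - 1*7/1074825 = -34225/176 - 7/1074825 = -36785886857/189169200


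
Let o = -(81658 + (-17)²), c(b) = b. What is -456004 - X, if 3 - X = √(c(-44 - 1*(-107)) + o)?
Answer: -456007 + 2*I*√20471 ≈ -4.5601e+5 + 286.15*I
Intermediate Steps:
o = -81947 (o = -(81658 + 289) = -1*81947 = -81947)
X = 3 - 2*I*√20471 (X = 3 - √((-44 - 1*(-107)) - 81947) = 3 - √((-44 + 107) - 81947) = 3 - √(63 - 81947) = 3 - √(-81884) = 3 - 2*I*√20471 ≈ 3.0 - 286.15*I)
-456004 - X = -456004 - (3 - 2*I*√20471) = -456004 + (-3 + 2*I*√20471) = -456007 + 2*I*√20471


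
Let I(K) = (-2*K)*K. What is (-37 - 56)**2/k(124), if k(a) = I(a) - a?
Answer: -93/332 ≈ -0.28012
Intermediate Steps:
I(K) = -2*K**2
k(a) = -a - 2*a**2 (k(a) = -2*a**2 - a = -a - 2*a**2)
(-37 - 56)**2/k(124) = (-37 - 56)**2/((124*(-1 - 2*124))) = (-93)**2/((124*(-1 - 248))) = 8649/((124*(-249))) = 8649/(-30876) = 8649*(-1/30876) = -93/332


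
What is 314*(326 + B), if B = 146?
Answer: 148208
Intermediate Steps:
314*(326 + B) = 314*(326 + 146) = 314*472 = 148208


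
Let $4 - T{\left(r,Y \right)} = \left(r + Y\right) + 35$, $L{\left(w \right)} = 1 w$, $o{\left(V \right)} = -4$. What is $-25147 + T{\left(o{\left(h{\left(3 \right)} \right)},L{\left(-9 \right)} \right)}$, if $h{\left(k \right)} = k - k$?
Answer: $-25165$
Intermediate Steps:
$h{\left(k \right)} = 0$
$L{\left(w \right)} = w$
$T{\left(r,Y \right)} = -31 - Y - r$ ($T{\left(r,Y \right)} = 4 - \left(\left(r + Y\right) + 35\right) = 4 - \left(\left(Y + r\right) + 35\right) = 4 - \left(35 + Y + r\right) = -31 - Y - r$)
$-25147 + T{\left(o{\left(h{\left(3 \right)} \right)},L{\left(-9 \right)} \right)} = -25147 - 18 = -25165$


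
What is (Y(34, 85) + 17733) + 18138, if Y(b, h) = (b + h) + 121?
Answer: 36111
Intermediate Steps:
Y(b, h) = 121 + b + h
(Y(34, 85) + 17733) + 18138 = ((121 + 34 + 85) + 17733) + 18138 = (240 + 17733) + 18138 = 17973 + 18138 = 36111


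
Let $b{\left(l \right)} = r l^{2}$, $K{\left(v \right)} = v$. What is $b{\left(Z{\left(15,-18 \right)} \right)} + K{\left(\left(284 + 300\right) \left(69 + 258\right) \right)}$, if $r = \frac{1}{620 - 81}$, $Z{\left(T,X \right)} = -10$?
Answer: $\frac{102931852}{539} \approx 1.9097 \cdot 10^{5}$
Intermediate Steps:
$r = \frac{1}{539} \approx 0.0018553$
$b{\left(l \right)} = \frac{l^{2}}{539}$
$b{\left(Z{\left(15,-18 \right)} \right)} + K{\left(\left(284 + 300\right) \left(69 + 258\right) \right)} = \frac{\left(-10\right)^{2}}{539} + \left(284 + 300\right) \left(69 + 258\right) = \frac{1}{539} \cdot 100 + 584 \cdot 327 = \frac{100}{539} + 190968 = \frac{102931852}{539}$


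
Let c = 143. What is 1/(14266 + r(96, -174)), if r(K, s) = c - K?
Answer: 1/14313 ≈ 6.9867e-5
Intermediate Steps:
r(K, s) = 143 - K
1/(14266 + r(96, -174)) = 1/(14266 + (143 - 1*96)) = 1/(14266 + (143 - 96)) = 1/(14266 + 47) = 1/14313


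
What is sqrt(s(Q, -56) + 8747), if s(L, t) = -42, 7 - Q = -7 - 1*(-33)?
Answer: sqrt(8705) ≈ 93.301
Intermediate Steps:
Q = -19 (Q = 7 - (-7 - 1*(-33)) = 7 - (-7 + 33) = 7 - 1*26 = 7 - 26 = -19)
sqrt(s(Q, -56) + 8747) = sqrt(-42 + 8747) = sqrt(8705)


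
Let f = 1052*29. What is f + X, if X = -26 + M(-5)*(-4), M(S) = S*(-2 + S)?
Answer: 30342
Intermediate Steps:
f = 30508
X = -166 (X = -26 - 5*(-2 - 5)*(-4) = -26 - 5*(-7)*(-4) = -26 + 35*(-4) = -26 - 140 = -166)
f + X = 30508 - 166 = 30342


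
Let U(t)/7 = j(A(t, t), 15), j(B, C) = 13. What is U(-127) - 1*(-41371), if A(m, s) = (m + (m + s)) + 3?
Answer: 41462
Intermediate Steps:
A(m, s) = 3 + s + 2*m (A(m, s) = (s + 2*m) + 3 = 3 + s + 2*m)
U(t) = 91 (U(t) = 7*13 = 91)
U(-127) - 1*(-41371) = 91 - 1*(-41371) = 91 + 41371 = 41462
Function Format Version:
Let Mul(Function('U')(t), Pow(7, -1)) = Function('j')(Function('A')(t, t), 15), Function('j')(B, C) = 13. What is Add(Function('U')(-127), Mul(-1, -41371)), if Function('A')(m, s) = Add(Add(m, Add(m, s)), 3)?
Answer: 41462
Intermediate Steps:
Function('A')(m, s) = Add(3, s, Mul(2, m)) (Function('A')(m, s) = Add(Add(s, Mul(2, m)), 3) = Add(3, s, Mul(2, m)))
Function('U')(t) = 91 (Function('U')(t) = Mul(7, 13) = 91)
Add(Function('U')(-127), Mul(-1, -41371)) = Add(91, Mul(-1, -41371)) = Add(91, 41371) = 41462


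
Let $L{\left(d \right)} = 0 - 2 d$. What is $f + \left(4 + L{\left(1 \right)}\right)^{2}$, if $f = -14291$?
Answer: $-14287$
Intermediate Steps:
$L{\left(d \right)} = - 2 d$
$f + \left(4 + L{\left(1 \right)}\right)^{2} = -14291 + \left(4 - 2\right)^{2} = -14291 + 2^{2} = -14291 + 4 = -14287$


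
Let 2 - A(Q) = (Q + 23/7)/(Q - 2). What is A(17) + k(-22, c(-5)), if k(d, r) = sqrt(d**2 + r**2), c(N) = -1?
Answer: 68/105 + sqrt(485) ≈ 22.670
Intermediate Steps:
A(Q) = 2 - (23/7 + Q)/(-2 + Q) (A(Q) = 2 - (Q + 23/7)/(Q - 2) = 2 - (Q + 23*(1/7))/(-2 + Q) = 2 - (Q + 23/7)/(-2 + Q) = 2 - (23/7 + Q)/(-2 + Q))
A(17) + k(-22, c(-5)) = (-51/7 + 17)/(-2 + 17) + sqrt((-22)**2 + (-1)**2) = (68/7)/15 + sqrt(484 + 1) = (1/15)*(68/7) + sqrt(485) = 68/105 + sqrt(485)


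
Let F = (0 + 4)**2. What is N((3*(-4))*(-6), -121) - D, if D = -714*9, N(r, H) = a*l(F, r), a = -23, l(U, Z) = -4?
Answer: 6518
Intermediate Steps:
F = 16 (F = 4**2 = 16)
N(r, H) = 92 (N(r, H) = -23*(-4) = 92)
D = -6426
N((3*(-4))*(-6), -121) - D = 92 - 1*(-6426) = 92 + 6426 = 6518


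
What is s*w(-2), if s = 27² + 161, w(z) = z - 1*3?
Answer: -4450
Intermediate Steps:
w(z) = -3 + z (w(z) = z - 3 = -3 + z)
s = 890 (s = 729 + 161 = 890)
s*w(-2) = 890*(-3 - 2) = 890*(-5) = -4450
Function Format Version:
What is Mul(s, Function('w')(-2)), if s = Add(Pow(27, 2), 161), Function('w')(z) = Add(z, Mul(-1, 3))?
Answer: -4450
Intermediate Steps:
Function('w')(z) = Add(-3, z) (Function('w')(z) = Add(z, -3) = Add(-3, z))
s = 890 (s = Add(729, 161) = 890)
Mul(s, Function('w')(-2)) = Mul(890, Add(-3, -2)) = Mul(890, -5) = -4450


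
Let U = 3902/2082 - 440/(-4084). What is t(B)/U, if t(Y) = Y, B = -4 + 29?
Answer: 26571525/2106481 ≈ 12.614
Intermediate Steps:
B = 25
U = 2106481/1062861 (U = 3902*(1/2082) - 440*(-1/4084) = 1951/1041 + 110/1021 = 2106481/1062861 ≈ 1.9819)
t(B)/U = 25/(2106481/1062861) = 25*(1062861/2106481) = 26571525/2106481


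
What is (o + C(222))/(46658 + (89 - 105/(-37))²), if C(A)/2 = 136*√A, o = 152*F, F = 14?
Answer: 208088/5387229 + 186184*√222/37710603 ≈ 0.11219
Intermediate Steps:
o = 2128 (o = 152*14 = 2128)
C(A) = 272*√A (C(A) = 2*(136*√A) = 272*√A)
(o + C(222))/(46658 + (89 - 105/(-37))²) = (2128 + 272*√222)/(46658 + (89 - 105/(-37))²) = (2128 + 272*√222)/(46658 + (89 - 105*(-1/37))²) = (2128 + 272*√222)/(46658 + (89 + 105/37)²) = (2128 + 272*√222)/(46658 + (3398/37)²) = (2128 + 272*√222)/(46658 + 11546404/1369) = (2128 + 272*√222)/(75421206/1369) = (2128 + 272*√222)*(1369/75421206) = 208088/5387229 + 186184*√222/37710603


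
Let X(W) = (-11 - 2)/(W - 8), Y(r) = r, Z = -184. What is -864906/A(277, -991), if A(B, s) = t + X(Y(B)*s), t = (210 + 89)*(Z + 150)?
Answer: 33918524370/398674211 ≈ 85.078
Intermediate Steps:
t = -10166 (t = (210 + 89)*(-184 + 150) = 299*(-34) = -10166)
X(W) = -13/(-8 + W)
A(B, s) = -10166 - 13/(-8 + B*s)
-864906/A(277, -991) = -864906*(-8 + 277*(-991))/(13*(6255 - 782*277*(-991))) = -864906*(-8 - 274507)/(13*(6255 + 214664474)) = -864906/(13*214670729/(-274515)) = -864906/(13*(-1/274515)*214670729) = -864906/(-2790719477/274515) = -864906*(-274515/2790719477) = 33918524370/398674211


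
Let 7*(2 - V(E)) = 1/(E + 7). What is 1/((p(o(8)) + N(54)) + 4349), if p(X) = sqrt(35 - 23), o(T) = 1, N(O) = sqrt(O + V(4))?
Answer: 77/(334873 + 3*sqrt(36883) + 154*sqrt(3)) ≈ 0.00022936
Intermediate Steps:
V(E) = 2 - 1/(7*(7 + E)) (V(E) = 2 - 1/(7*(E + 7)) = 2 - 1/(7*(7 + E)))
N(O) = sqrt(153/77 + O) (N(O) = sqrt(O + (97 + 14*4)/(7*(7 + 4))) = sqrt(O + (1/7)*(97 + 56)/11) = sqrt(O + (1/7)*(1/11)*153) = sqrt(O + 153/77) = sqrt(153/77 + O))
p(X) = 2*sqrt(3) (p(X) = sqrt(12) = 2*sqrt(3))
1/((p(o(8)) + N(54)) + 4349) = 1/((2*sqrt(3) + sqrt(11781 + 5929*54)/77) + 4349) = 1/((2*sqrt(3) + sqrt(11781 + 320166)/77) + 4349) = 1/((2*sqrt(3) + sqrt(331947)/77) + 4349) = 1/((2*sqrt(3) + (3*sqrt(36883))/77) + 4349) = 1/((2*sqrt(3) + 3*sqrt(36883)/77) + 4349) = 1/(4349 + 2*sqrt(3) + 3*sqrt(36883)/77)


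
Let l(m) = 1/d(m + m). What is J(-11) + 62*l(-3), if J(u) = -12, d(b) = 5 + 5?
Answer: -29/5 ≈ -5.8000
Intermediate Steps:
d(b) = 10
l(m) = ⅒ (l(m) = 1/10 = ⅒)
J(-11) + 62*l(-3) = -12 + 62*(⅒) = -12 + 31/5 = -29/5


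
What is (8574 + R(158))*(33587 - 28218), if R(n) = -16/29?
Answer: 1334894470/29 ≈ 4.6031e+7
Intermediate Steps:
R(n) = -16/29 (R(n) = -16*1/29 = -16/29)
(8574 + R(158))*(33587 - 28218) = (8574 - 16/29)*(33587 - 28218) = (248630/29)*5369 = 1334894470/29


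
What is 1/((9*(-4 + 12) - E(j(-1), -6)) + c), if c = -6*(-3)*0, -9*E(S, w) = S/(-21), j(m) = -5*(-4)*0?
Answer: 1/72 ≈ 0.013889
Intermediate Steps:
j(m) = 0 (j(m) = 20*0 = 0)
E(S, w) = S/189 (E(S, w) = -S/(9*(-21)) = -S*(-1)/(9*21) = -(-1)*S/189 = S/189)
c = 0 (c = 18*0 = 0)
1/((9*(-4 + 12) - E(j(-1), -6)) + c) = 1/((9*(-4 + 12) - 0/189) + 0) = 1/((9*8 - 1*0) + 0) = 1/((72 + 0) + 0) = 1/(72 + 0) = 1/72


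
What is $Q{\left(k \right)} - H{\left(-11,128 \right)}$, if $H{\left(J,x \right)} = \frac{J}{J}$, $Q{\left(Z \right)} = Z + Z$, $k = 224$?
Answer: $447$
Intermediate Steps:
$Q{\left(Z \right)} = 2 Z$
$H{\left(J,x \right)} = 1$
$Q{\left(k \right)} - H{\left(-11,128 \right)} = 2 \cdot 224 - 1 = 448 - 1 = 447$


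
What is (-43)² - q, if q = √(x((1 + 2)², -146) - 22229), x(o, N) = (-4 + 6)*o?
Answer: 1849 - I*√22211 ≈ 1849.0 - 149.03*I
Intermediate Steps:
x(o, N) = 2*o
q = I*√22211 (q = √(2*(1 + 2)² - 22229) = √(2*3² - 22229) = √(2*9 - 22229) = √(18 - 22229) = √(-22211) = I*√22211 ≈ 149.03*I)
(-43)² - q = (-43)² - I*√22211 = 1849 - I*√22211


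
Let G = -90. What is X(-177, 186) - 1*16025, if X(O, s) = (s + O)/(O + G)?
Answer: -1426228/89 ≈ -16025.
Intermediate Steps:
X(O, s) = (O + s)/(-90 + O) (X(O, s) = (s + O)/(O - 90) = (O + s)/(-90 + O))
X(-177, 186) - 1*16025 = (-177 + 186)/(-90 - 177) - 1*16025 = 9/(-267) - 16025 = -1/267*9 - 16025 = -3/89 - 16025 = -1426228/89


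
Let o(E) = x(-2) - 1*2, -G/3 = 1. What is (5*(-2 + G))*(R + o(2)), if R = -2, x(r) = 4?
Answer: 0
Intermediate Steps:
G = -3 (G = -3*1 = -3)
o(E) = 2 (o(E) = 4 - 1*2 = 4 - 2 = 2)
(5*(-2 + G))*(R + o(2)) = (5*(-2 - 3))*(-2 + 2) = (5*(-5))*0 = -25*0 = 0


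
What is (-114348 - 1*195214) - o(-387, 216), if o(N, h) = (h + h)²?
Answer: -496186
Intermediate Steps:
o(N, h) = 4*h² (o(N, h) = (2*h)² = 4*h²)
(-114348 - 1*195214) - o(-387, 216) = (-114348 - 1*195214) - 4*216² = (-114348 - 195214) - 4*46656 = -309562 - 1*186624 = -309562 - 186624 = -496186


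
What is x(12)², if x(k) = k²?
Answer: 20736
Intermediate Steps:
x(12)² = (12²)² = 144² = 20736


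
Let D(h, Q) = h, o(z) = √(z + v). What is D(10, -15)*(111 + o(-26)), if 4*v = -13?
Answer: 1110 + 15*I*√13 ≈ 1110.0 + 54.083*I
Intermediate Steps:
v = -13/4 (v = (¼)*(-13) = -13/4 ≈ -3.2500)
o(z) = √(-13/4 + z) (o(z) = √(z - 13/4) = √(-13/4 + z))
D(10, -15)*(111 + o(-26)) = 10*(111 + √(-13 + 4*(-26))/2) = 10*(111 + √(-13 - 104)/2) = 10*(111 + √(-117)/2) = 10*(111 + (3*I*√13)/2) = 10*(111 + 3*I*√13/2) = 1110 + 15*I*√13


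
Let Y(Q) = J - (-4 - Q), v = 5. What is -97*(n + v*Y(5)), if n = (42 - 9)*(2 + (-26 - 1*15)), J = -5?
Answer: 122899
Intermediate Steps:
Y(Q) = -1 + Q (Y(Q) = -5 - (-4 - Q) = -5 + (4 + Q) = -1 + Q)
n = -1287 (n = 33*(2 + (-26 - 15)) = 33*(2 - 41) = 33*(-39) = -1287)
-97*(n + v*Y(5)) = -97*(-1287 + 5*(-1 + 5)) = -97*(-1287 + 5*4) = -97*(-1287 + 20) = -97*(-1267) = 122899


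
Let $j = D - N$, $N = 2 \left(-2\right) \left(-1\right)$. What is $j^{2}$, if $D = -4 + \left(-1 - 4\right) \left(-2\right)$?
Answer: $4$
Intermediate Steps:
$N = 4$ ($N = \left(-4\right) \left(-1\right) = 4$)
$D = 6$ ($D = -4 - -10 = -4 + 10 = 6$)
$j = 2$ ($j = 6 - 4 = 2$)
$j^{2} = 2^{2} = 4$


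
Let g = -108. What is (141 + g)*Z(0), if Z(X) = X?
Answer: 0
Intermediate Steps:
(141 + g)*Z(0) = (141 - 108)*0 = 33*0 = 0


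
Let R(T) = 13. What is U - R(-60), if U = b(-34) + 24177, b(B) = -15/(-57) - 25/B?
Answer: 15610589/646 ≈ 24165.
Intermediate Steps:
b(B) = 5/19 - 25/B (b(B) = -15*(-1/57) - 25/B = 5/19 - 25/B)
U = 15618987/646 (U = (5/19 - 25/(-34)) + 24177 = (5/19 - 25*(-1/34)) + 24177 = (5/19 + 25/34) + 24177 = 645/646 + 24177 = 15618987/646 ≈ 24178.)
U - R(-60) = 15618987/646 - 1*13 = 15618987/646 - 13 = 15610589/646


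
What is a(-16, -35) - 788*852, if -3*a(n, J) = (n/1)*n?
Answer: -2014384/3 ≈ -6.7146e+5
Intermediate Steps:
a(n, J) = -n²/3 (a(n, J) = -n/1*n/3 = -n*1*n/3 = -n*n/3 = -n²/3)
a(-16, -35) - 788*852 = -⅓*(-16)² - 788*852 = -⅓*256 - 671376 = -256/3 - 671376 = -2014384/3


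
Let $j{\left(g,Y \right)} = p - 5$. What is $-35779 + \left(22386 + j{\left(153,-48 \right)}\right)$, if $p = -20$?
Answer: $-13418$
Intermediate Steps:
$j{\left(g,Y \right)} = -25$ ($j{\left(g,Y \right)} = -20 - 5 = -25$)
$-35779 + \left(22386 + j{\left(153,-48 \right)}\right) = -35779 + \left(22386 - 25\right) = -35779 + 22361 = -13418$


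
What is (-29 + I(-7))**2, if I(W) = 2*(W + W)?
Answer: 3249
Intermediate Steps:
I(W) = 4*W (I(W) = 2*(2*W) = 4*W)
(-29 + I(-7))**2 = (-29 + 4*(-7))**2 = (-29 - 28)**2 = (-57)**2 = 3249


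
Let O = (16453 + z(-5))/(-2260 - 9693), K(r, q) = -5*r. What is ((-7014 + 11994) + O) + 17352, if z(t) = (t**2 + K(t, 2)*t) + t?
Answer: 266918048/11953 ≈ 22331.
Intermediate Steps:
z(t) = t - 4*t**2 (z(t) = (t**2 + (-5*t)*t) + t = (t**2 - 5*t**2) + t = -4*t**2 + t = t - 4*t**2)
O = -16348/11953 (O = (16453 - 5*(1 - 4*(-5)))/(-2260 - 9693) = (16453 - 5*(1 + 20))/(-11953) = (16453 - 5*21)*(-1/11953) = (16453 - 105)*(-1/11953) = 16348*(-1/11953) = -16348/11953 ≈ -1.3677)
((-7014 + 11994) + O) + 17352 = ((-7014 + 11994) - 16348/11953) + 17352 = (4980 - 16348/11953) + 17352 = 59509592/11953 + 17352 = 266918048/11953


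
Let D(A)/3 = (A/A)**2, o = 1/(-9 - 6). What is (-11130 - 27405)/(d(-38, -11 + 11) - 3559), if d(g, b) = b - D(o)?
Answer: 38535/3562 ≈ 10.818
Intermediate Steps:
o = -1/15 (o = 1/(-15) = -1/15 ≈ -0.066667)
D(A) = 3 (D(A) = 3*(A/A)**2 = 3*1**2 = 3*1 = 3)
d(g, b) = -3 + b (d(g, b) = b - 1*3 = b - 3 = -3 + b)
(-11130 - 27405)/(d(-38, -11 + 11) - 3559) = (-11130 - 27405)/((-3 + (-11 + 11)) - 3559) = -38535/((-3 + 0) - 3559) = -38535/(-3 - 3559) = -38535/(-3562) = -38535*(-1/3562) = 38535/3562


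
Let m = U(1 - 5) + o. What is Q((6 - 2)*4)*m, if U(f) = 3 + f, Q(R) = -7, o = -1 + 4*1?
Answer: -14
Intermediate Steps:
o = 3 (o = -1 + 4 = 3)
m = 2 (m = (3 + (1 - 5)) + 3 = (3 - 4) + 3 = -1 + 3 = 2)
Q((6 - 2)*4)*m = -7*2 = -14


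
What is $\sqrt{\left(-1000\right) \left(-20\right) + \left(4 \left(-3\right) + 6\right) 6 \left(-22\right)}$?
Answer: $2 \sqrt{5198} \approx 144.19$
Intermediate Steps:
$\sqrt{\left(-1000\right) \left(-20\right) + \left(4 \left(-3\right) + 6\right) 6 \left(-22\right)} = \sqrt{20000 + \left(-12 + 6\right) 6 \left(-22\right)} = \sqrt{20000 + \left(-6\right) 6 \left(-22\right)} = \sqrt{20000 - -792} = \sqrt{20000 + 792} = \sqrt{20792} = 2 \sqrt{5198}$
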